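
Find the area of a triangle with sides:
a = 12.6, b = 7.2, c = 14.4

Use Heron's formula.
s = (a+b+c)/2 = (12.6+7.2+14.4)/2 = 17.1
A = √(s(s-a)(s-b)(s-c)) = √(17.1·4.5·9.9·2.7)
A = √2056.87 = 45.35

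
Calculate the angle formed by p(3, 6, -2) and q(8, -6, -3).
p·q = -6, |p|² = 49, |q|² = 109
cos θ = -6/√5341 ≈ -0.0821
θ ≈ 94.71°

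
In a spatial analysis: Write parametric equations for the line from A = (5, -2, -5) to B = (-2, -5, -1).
Direction vector d = B - A = (-7, -3, 4)
x = 5 - 7t, y = -2 - 3t, z = -5 + 4t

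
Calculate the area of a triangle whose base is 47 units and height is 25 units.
Area = (1/2) * base * height
Area = (1/2) * 47 * 25
Area = 587.50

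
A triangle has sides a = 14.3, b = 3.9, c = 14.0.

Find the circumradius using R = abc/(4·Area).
s = (a+b+c)/2 = 16.1
Area = √(s(s-a)(s-b)(s-c)) = √(16.1·1.8·12.2·2.1) = 27.2483
R = abc/(4·Area) = (14.3·3.9·14.0)/(4·27.2483) = 780.78/108.9932 = 7.164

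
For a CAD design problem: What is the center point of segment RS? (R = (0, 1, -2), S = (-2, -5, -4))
Midpoint = ((0-2)/2, (1-5)/2, (-2-4)/2) = (-1, -2, -3)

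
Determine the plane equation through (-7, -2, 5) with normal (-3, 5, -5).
d = n·P = (-3)(-7) + (5)(-2) + (-5)(5) = -14
Plane: -3x + 5y - 5z = -14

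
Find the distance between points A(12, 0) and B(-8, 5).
Using the distance formula: d = sqrt((x₂-x₁)² + (y₂-y₁)²)
dx = (-8) - 12 = -20
dy = 5 - 0 = 5
d = sqrt((-20)² + 5²) = sqrt(400 + 25) = sqrt(425) = 20.62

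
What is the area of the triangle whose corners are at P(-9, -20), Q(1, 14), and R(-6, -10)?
Using the coordinate formula: Area = (1/2)|x₁(y₂-y₃) + x₂(y₃-y₁) + x₃(y₁-y₂)|
Area = (1/2)|(-9)(14-(-10)) + 1((-10)-(-20)) + (-6)((-20)-14)|
Area = (1/2)|(-9)*24 + 1*10 + (-6)*(-34)|
Area = (1/2)|(-216) + 10 + 204|
Area = (1/2)*2 = 1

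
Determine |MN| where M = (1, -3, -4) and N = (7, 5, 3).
d = √[(6)² + (8)² + (7)²] = √149 = 12.21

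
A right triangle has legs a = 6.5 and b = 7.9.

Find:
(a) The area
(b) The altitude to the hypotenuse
(a) Area = ½ab = ½·6.5·7.9 = 25.675
(b) Hypotenuse c = √(6.5² + 7.9²) = √104.66 = 10.2303
    Area = ½·c·h_c  →  h_c = 2·Area/c = 2·25.675/10.2303 = 5.019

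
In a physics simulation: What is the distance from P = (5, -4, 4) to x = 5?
d = |1(5) + 0(-4) + 0(4) - (5)| / √(1² + 0² + 0²) = 0/√1 = 0.0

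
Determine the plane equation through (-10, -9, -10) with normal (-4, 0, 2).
d = n·P = (-4)(-10) + (0)(-9) + (2)(-10) = 20
Plane: -4x + 2z = 20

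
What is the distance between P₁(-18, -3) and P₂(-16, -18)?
Using the distance formula: d = sqrt((x₂-x₁)² + (y₂-y₁)²)
dx = (-16) - (-18) = 2
dy = (-18) - (-3) = -15
d = sqrt(2² + (-15)²) = sqrt(4 + 225) = sqrt(229) = 15.13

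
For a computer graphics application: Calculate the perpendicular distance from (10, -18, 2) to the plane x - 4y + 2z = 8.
d = |1(10) + (-4)(-18) + 2(2) - (8)| / √(1² + (-4)² + 2²) = 78/√21 = 17.02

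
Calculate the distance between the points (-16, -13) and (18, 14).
Using the distance formula: d = sqrt((x₂-x₁)² + (y₂-y₁)²)
dx = 18 - (-16) = 34
dy = 14 - (-13) = 27
d = sqrt(34² + 27²) = sqrt(1156 + 729) = sqrt(1885) = 43.42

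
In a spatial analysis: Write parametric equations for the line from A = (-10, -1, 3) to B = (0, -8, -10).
Direction vector d = B - A = (10, -7, -13)
x = -10 + 10t, y = -1 - 7t, z = 3 - 13t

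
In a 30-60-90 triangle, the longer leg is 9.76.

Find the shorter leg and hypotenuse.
In a 30-60-90 triangle, sides are in ratio 1 : √3 : 2.
Long leg = short leg·√3  →  short leg = 9.76/√3 = 5.635
Hypotenuse = 2·(short leg) = 2·9.76/√3 = 11.27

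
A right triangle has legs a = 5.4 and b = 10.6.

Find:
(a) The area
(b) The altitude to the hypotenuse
(a) Area = ½ab = ½·5.4·10.6 = 28.62
(b) Hypotenuse c = √(5.4² + 10.6²) = √141.52 = 11.8962
    Area = ½·c·h_c  →  h_c = 2·Area/c = 2·28.62/11.8962 = 4.812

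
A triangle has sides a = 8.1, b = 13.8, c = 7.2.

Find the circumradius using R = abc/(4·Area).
s = (a+b+c)/2 = 14.55
Area = √(s(s-a)(s-b)(s-c)) = √(14.55·6.45·0.75·7.35) = 22.745
R = abc/(4·Area) = (8.1·13.8·7.2)/(4·22.745) = 804.816/90.98 = 8.846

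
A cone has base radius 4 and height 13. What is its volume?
Volume = (1/3) * pi * r² * h
Volume = (1/3) * pi * 4² * 13
Volume = (1/3) * pi * 16 * 13
Volume = (1/3) * pi * 208
Volume = 217.82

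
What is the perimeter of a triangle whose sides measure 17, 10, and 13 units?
Perimeter = sum of all sides
Perimeter = 17 + 10 + 13
Perimeter = 40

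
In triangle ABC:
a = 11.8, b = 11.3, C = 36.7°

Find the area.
Using A = ½ab·sin(C):
A = ½·11.8·11.3·sin(36.7°) = ½·133.34·0.597625 = 39.84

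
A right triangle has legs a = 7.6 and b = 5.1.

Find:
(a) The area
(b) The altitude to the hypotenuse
(a) Area = ½ab = ½·7.6·5.1 = 19.38
(b) Hypotenuse c = √(7.6² + 5.1²) = √83.77 = 9.1526
    Area = ½·c·h_c  →  h_c = 2·Area/c = 2·19.38/9.1526 = 4.235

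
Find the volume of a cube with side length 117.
Volume = s³
Volume = 117³
Volume = 1601613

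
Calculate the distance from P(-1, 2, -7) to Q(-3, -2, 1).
d = √[(-2)² + (-4)² + (8)²] = √84 = 9.165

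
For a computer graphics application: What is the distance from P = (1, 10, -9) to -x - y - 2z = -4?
d = |(-1)(1) + (-1)(10) + (-2)(-9) - (-4)| / √((-1)² + (-1)² + (-2)²) = 11/√6 = 4.491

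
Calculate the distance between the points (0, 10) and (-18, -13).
Using the distance formula: d = sqrt((x₂-x₁)² + (y₂-y₁)²)
dx = (-18) - 0 = -18
dy = (-13) - 10 = -23
d = sqrt((-18)² + (-23)²) = sqrt(324 + 529) = sqrt(853) = 29.21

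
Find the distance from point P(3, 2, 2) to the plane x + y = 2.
d = |1(3) + 1(2) + 0(2) - (2)| / √(1² + 1² + 0²) = 3/√2 = 2.121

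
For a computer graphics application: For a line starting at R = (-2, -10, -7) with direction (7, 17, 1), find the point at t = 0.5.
P(0.5) = (-2 + 7(0.5), -10 + 17(0.5), -7 + 1(0.5)) = (1.5, -1.5, -6.5)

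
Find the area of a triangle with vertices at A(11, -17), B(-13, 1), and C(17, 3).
Using the coordinate formula: Area = (1/2)|x₁(y₂-y₃) + x₂(y₃-y₁) + x₃(y₁-y₂)|
Area = (1/2)|11(1-3) + (-13)(3-(-17)) + 17((-17)-1)|
Area = (1/2)|11*(-2) + (-13)*20 + 17*(-18)|
Area = (1/2)|(-22) + (-260) + (-306)|
Area = (1/2)*588 = 294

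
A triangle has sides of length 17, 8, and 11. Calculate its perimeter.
Perimeter = sum of all sides
Perimeter = 17 + 8 + 11
Perimeter = 36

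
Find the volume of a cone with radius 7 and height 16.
Volume = (1/3) * pi * r² * h
Volume = (1/3) * pi * 7² * 16
Volume = (1/3) * pi * 49 * 16
Volume = (1/3) * pi * 784
Volume = 821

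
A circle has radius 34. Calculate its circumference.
Circumference = 2 * pi * r
Circumference = 2 * pi * 34
Circumference = 213.63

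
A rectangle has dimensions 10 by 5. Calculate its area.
Area = length * width
Area = 10 * 5
Area = 50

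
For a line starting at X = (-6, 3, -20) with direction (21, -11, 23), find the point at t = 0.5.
P(0.5) = (-6 + 21(0.5), 3 + (-11)(0.5), -20 + 23(0.5)) = (4.5, -2.5, -8.5)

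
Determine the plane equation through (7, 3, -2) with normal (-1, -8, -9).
d = n·P = (-1)(7) + (-8)(3) + (-9)(-2) = -13
Plane: -x - 8y - 9z = -13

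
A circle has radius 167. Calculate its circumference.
Circumference = 2 * pi * r
Circumference = 2 * pi * 167
Circumference = 1049.29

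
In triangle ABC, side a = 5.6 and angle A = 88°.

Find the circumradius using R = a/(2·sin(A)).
R = a/(2·sin(A)) = 5.6/(2·sin(88°))
R = 5.6/(2·0.999391) = 5.6/1.998782 = 2.802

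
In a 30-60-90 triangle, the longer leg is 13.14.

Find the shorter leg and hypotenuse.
In a 30-60-90 triangle, sides are in ratio 1 : √3 : 2.
Long leg = short leg·√3  →  short leg = 13.14/√3 = 7.586
Hypotenuse = 2·(short leg) = 2·13.14/√3 = 15.17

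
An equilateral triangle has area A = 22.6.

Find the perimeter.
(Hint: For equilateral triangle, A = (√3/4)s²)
A = (√3/4)s²  →  s² = 4A/√3 = 4·22.6/√3 = 52.1925
s = 7.22444
Perimeter = 3s = 21.67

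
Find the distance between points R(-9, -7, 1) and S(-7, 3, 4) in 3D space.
d = √[(2)² + (10)² + (3)²] = √113 = 10.63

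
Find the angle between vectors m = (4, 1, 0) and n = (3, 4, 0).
m·n = 16, |m|² = 17, |n|² = 25
cos θ = 16/√425 ≈ 0.7761
θ ≈ 39.09°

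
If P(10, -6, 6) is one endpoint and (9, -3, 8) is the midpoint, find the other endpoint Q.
Q = (2×9 - 10, 2×(-3) - (-6), 2×8 - 6) = (8, 0, 10)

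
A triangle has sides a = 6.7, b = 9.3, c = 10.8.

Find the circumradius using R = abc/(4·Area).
s = (a+b+c)/2 = 13.4
Area = √(s(s-a)(s-b)(s-c)) = √(13.4·6.7·4.1·2.6) = 30.9363
R = abc/(4·Area) = (6.7·9.3·10.8)/(4·30.9363) = 672.948/123.7452 = 5.438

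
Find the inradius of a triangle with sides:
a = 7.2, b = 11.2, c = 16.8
s = (a+b+c)/2 = (7.2+11.2+16.8)/2 = 17.6
Area = √(s(s-a)(s-b)(s-c)) = √(17.6·10.4·6.4·0.8) = 30.6131
r = Area/s = 30.6131/17.6 = 1.739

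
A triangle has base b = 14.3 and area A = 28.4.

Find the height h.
A = ½bh  →  h = 2A/b
h = 2·28.4/14.3 = 3.972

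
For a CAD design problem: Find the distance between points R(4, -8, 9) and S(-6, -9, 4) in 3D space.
d = √[(-10)² + (-1)² + (-5)²] = √126 = 11.22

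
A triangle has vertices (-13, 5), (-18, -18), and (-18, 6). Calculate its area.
Using the coordinate formula: Area = (1/2)|x₁(y₂-y₃) + x₂(y₃-y₁) + x₃(y₁-y₂)|
Area = (1/2)|(-13)((-18)-6) + (-18)(6-5) + (-18)(5-(-18))|
Area = (1/2)|(-13)*(-24) + (-18)*1 + (-18)*23|
Area = (1/2)|312 + (-18) + (-414)|
Area = (1/2)*120 = 60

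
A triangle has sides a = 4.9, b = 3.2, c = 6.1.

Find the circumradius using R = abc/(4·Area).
s = (a+b+c)/2 = 7.1
Area = √(s(s-a)(s-b)(s-c)) = √(7.1·2.2·3.9·1) = 7.805
R = abc/(4·Area) = (4.9·3.2·6.1)/(4·7.805) = 95.648/31.22 = 3.064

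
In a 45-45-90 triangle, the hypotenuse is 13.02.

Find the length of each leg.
In a 45-45-90 triangle, hypotenuse = leg·√2  →  leg = hypotenuse/√2
leg = 13.02/√2 = 9.207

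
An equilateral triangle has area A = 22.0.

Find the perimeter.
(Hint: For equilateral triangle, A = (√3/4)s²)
A = (√3/4)s²  →  s² = 4A/√3 = 4·22.0/√3 = 50.8068
s = 7.12789
Perimeter = 3s = 21.38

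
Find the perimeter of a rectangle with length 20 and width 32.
Perimeter = 2 * (length + width)
Perimeter = 2 * (20 + 32)
Perimeter = 2 * 52
Perimeter = 104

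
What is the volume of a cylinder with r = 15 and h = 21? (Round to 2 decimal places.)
Volume = pi * r² * h
Volume = pi * 15² * 21
Volume = pi * 225 * 21
Volume = pi * 4725
Volume = 14844.03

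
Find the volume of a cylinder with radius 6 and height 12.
Volume = pi * r² * h
Volume = pi * 6² * 12
Volume = pi * 36 * 12
Volume = pi * 432
Volume = 1357.17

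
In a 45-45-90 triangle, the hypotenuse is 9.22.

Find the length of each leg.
In a 45-45-90 triangle, hypotenuse = leg·√2  →  leg = hypotenuse/√2
leg = 9.22/√2 = 6.52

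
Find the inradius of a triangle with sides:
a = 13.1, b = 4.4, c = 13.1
s = (a+b+c)/2 = (13.1+4.4+13.1)/2 = 15.3
Area = √(s(s-a)(s-b)(s-c)) = √(15.3·2.2·10.9·2.2) = 28.4107
r = Area/s = 28.4107/15.3 = 1.857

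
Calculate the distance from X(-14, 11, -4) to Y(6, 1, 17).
d = √[(20)² + (-10)² + (21)²] = √941 = 30.68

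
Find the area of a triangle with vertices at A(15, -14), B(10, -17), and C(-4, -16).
Using the coordinate formula: Area = (1/2)|x₁(y₂-y₃) + x₂(y₃-y₁) + x₃(y₁-y₂)|
Area = (1/2)|15((-17)-(-16)) + 10((-16)-(-14)) + (-4)((-14)-(-17))|
Area = (1/2)|15*(-1) + 10*(-2) + (-4)*3|
Area = (1/2)|(-15) + (-20) + (-12)|
Area = (1/2)*47 = 23.50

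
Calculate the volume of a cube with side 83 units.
Volume = s³
Volume = 83³
Volume = 571787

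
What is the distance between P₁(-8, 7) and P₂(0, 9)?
Using the distance formula: d = sqrt((x₂-x₁)² + (y₂-y₁)²)
dx = 0 - (-8) = 8
dy = 9 - 7 = 2
d = sqrt(8² + 2²) = sqrt(64 + 4) = sqrt(68) = 8.25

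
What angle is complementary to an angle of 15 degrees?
Complementary angles sum to 90 degrees.
Other angle = 90 - 15
Other angle = 75 degrees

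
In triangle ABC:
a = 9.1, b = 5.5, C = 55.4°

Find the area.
Using A = ½ab·sin(C):
A = ½·9.1·5.5·sin(55.4°) = ½·50.05·0.823136 = 20.6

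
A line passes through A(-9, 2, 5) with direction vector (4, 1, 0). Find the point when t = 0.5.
P(0.5) = (-9 + 4(0.5), 2 + 1(0.5), 5 + 0(0.5)) = (-7, 2.5, 5)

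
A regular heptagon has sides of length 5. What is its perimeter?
Perimeter = number of sides * side length
Perimeter = 7 * 5
Perimeter = 35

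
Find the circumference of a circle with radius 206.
Circumference = 2 * pi * r
Circumference = 2 * pi * 206
Circumference = 1294.34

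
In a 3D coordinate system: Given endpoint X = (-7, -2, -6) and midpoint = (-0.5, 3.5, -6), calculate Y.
Y = (2×(-0.5) - (-7), 2×3.5 - (-2), 2×(-6) - (-6)) = (6, 9, -6)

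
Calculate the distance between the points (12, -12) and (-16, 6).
Using the distance formula: d = sqrt((x₂-x₁)² + (y₂-y₁)²)
dx = (-16) - 12 = -28
dy = 6 - (-12) = 18
d = sqrt((-28)² + 18²) = sqrt(784 + 324) = sqrt(1108) = 33.29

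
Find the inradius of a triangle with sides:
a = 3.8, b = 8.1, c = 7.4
s = (a+b+c)/2 = (3.8+8.1+7.4)/2 = 9.65
Area = √(s(s-a)(s-b)(s-c)) = √(9.65·5.85·1.55·2.25) = 14.0313
r = Area/s = 14.0313/9.65 = 1.454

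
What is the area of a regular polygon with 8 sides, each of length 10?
For a regular 8-gon with side length s = 10:
Apothem a = s / (2*tan(pi/8)) = 10 / (2*tan(pi/8)) ≈ 12.0711
Perimeter P = 8 * 10 = 80
Area = (1/2) * P * a = (1/2) * 80 * 12.0711 = 482.84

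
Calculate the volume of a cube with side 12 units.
Volume = s³
Volume = 12³
Volume = 1728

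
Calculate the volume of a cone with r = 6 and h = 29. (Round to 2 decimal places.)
Volume = (1/3) * pi * r² * h
Volume = (1/3) * pi * 6² * 29
Volume = (1/3) * pi * 36 * 29
Volume = (1/3) * pi * 1044
Volume = 1093.27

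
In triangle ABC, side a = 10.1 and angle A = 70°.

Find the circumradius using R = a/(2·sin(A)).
R = a/(2·sin(A)) = 10.1/(2·sin(70°))
R = 10.1/(2·0.939693) = 10.1/1.879385 = 5.374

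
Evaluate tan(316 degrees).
tan(316 degrees) = -0.9657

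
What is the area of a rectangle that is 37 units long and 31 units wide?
Area = length * width
Area = 37 * 31
Area = 1147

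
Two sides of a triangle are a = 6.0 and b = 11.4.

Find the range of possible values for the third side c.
By the triangle inequality: |a - b| < c < a + b
|6.0 - 11.4| < c < 6.0 + 11.4
5.4 < c < 17.4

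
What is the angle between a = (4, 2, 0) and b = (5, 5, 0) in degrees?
a·b = 30, |a|² = 20, |b|² = 50
cos θ = 30/√1000 ≈ 0.9487
θ ≈ 18.43°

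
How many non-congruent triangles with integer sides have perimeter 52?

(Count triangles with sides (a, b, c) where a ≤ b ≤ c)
With a ≤ b ≤ c and a + b + c = 52, the triangle inequality a + b > c gives c < 52/2, so c ≤ 25.
Iterate a from 1 to ⌊p/3⌋ = 17; for each a, b ranges from a to ⌊(p−a)/2⌋ with c = p − a − b, keeping only c ≥ b.
Triples: (2, 25, 25), (3, 24, 25), (4, 23, 25), …
Count = 56 triangles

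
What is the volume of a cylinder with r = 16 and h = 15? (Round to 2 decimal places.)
Volume = pi * r² * h
Volume = pi * 16² * 15
Volume = pi * 256 * 15
Volume = pi * 3840
Volume = 12063.72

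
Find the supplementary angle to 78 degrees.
Supplementary angles sum to 180 degrees.
Other angle = 180 - 78
Other angle = 102 degrees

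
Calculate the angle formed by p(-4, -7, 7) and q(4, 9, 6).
p·q = -37, |p|² = 114, |q|² = 133
cos θ = -37/√15162 ≈ -0.3005
θ ≈ 107.5°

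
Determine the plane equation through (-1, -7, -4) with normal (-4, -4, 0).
d = n·P = (-4)(-1) + (-4)(-7) + (0)(-4) = 32
Plane: -4x - 4y = 32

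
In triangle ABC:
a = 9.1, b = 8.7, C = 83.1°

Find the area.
Using A = ½ab·sin(C):
A = ½·9.1·8.7·sin(83.1°) = ½·79.17·0.992757 = 39.3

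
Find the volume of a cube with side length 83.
Volume = s³
Volume = 83³
Volume = 571787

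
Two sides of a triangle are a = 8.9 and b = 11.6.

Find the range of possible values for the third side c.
By the triangle inequality: |a - b| < c < a + b
|8.9 - 11.6| < c < 8.9 + 11.6
2.7 < c < 20.5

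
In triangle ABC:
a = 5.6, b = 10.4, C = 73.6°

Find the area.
Using A = ½ab·sin(C):
A = ½·5.6·10.4·sin(73.6°) = ½·58.24·0.959314 = 27.94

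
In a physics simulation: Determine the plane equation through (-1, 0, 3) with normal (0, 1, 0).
d = n·P = (0)(-1) + (1)(0) + (0)(3) = 0
Plane: y = 0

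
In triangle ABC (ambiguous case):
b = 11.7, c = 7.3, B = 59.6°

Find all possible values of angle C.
sin(C)/c = sin(B)/b  →  sin(C) = c·sin(B)/b = 7.3·sin(59.6°)/11.7 = 0.538150
C₁ = arcsin(0.538150) = 32.56°,  C₂ = 180° - C₁ = 147.44°
Check C₂: A = 180° - 59.6° - 147.44° = -27.04° ≤ 0, rejected
C = 32.56° (one solution)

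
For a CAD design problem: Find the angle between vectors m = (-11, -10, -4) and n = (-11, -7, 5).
m·n = 171, |m|² = 237, |n|² = 195
cos θ = 171/√46215 ≈ 0.7954
θ ≈ 37.3°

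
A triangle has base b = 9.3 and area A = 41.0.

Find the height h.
A = ½bh  →  h = 2A/b
h = 2·41.0/9.3 = 8.817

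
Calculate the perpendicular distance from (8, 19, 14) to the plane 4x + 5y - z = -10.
d = |4(8) + 5(19) + (-1)(14) - (-10)| / √(4² + 5² + (-1)²) = 123/√42 = 18.98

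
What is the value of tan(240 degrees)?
tan(240 degrees) = 1.7321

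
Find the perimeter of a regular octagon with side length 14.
Perimeter = number of sides * side length
Perimeter = 8 * 14
Perimeter = 112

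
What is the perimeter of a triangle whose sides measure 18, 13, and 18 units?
Perimeter = sum of all sides
Perimeter = 18 + 13 + 18
Perimeter = 49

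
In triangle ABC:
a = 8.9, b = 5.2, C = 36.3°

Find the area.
Using A = ½ab·sin(C):
A = ½·8.9·5.2·sin(36.3°) = ½·46.28·0.592013 = 13.7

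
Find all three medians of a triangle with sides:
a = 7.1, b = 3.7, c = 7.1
Using m_x = ½√(2y² + 2z² - x²):
m_a = ½√(2·3.7² + 2·7.1² - 7.1²) = ½√77.79 = 4.41
m_b = ½√(2·7.1² + 2·7.1² - 3.7²) = ½√187.95 = 6.855
m_c = ½√(2·7.1² + 2·3.7² - 7.1²) = ½√77.79 = 4.41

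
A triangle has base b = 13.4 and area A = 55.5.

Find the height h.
A = ½bh  →  h = 2A/b
h = 2·55.5/13.4 = 8.284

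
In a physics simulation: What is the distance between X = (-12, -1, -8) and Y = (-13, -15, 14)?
d = √[(-1)² + (-14)² + (22)²] = √681 = 26.1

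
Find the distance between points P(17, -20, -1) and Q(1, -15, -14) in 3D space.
d = √[(-16)² + (5)² + (-13)²] = √450 = 21.21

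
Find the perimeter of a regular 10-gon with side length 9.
Perimeter = number of sides * side length
Perimeter = 10 * 9
Perimeter = 90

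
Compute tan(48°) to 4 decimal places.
tan(48 degrees) = 1.1106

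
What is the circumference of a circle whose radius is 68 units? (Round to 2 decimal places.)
Circumference = 2 * pi * r
Circumference = 2 * pi * 68
Circumference = 427.26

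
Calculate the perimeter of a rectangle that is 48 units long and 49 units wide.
Perimeter = 2 * (length + width)
Perimeter = 2 * (48 + 49)
Perimeter = 2 * 97
Perimeter = 194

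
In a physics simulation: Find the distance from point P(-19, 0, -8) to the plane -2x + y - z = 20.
d = |(-2)(-19) + 1(0) + (-1)(-8) - (20)| / √((-2)² + 1² + (-1)²) = 26/√6 = 10.61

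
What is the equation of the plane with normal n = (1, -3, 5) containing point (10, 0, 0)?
d = n·P = (1)(10) + (-3)(0) + (5)(0) = 10
Plane: x - 3y + 5z = 10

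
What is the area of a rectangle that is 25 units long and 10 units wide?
Area = length * width
Area = 25 * 10
Area = 250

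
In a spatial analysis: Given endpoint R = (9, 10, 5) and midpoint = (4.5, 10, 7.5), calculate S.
S = (2×4.5 - 9, 2×10 - 10, 2×7.5 - 5) = (0, 10, 10)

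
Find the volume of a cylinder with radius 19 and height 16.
Volume = pi * r² * h
Volume = pi * 19² * 16
Volume = pi * 361 * 16
Volume = pi * 5776
Volume = 18145.84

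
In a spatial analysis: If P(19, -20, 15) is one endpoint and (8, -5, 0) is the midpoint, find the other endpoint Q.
Q = (2×8 - 19, 2×(-5) - (-20), 2×0 - 15) = (-3, 10, -15)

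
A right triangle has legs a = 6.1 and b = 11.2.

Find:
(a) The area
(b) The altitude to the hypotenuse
(a) Area = ½ab = ½·6.1·11.2 = 34.16
(b) Hypotenuse c = √(6.1² + 11.2²) = √162.65 = 12.7534
    Area = ½·c·h_c  →  h_c = 2·Area/c = 2·34.16/12.7534 = 5.357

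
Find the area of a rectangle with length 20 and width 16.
Area = length * width
Area = 20 * 16
Area = 320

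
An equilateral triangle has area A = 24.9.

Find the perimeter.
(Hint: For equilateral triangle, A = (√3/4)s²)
A = (√3/4)s²  →  s² = 4A/√3 = 4·24.9/√3 = 57.5041
s = 7.58314
Perimeter = 3s = 22.75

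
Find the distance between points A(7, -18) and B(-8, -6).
Using the distance formula: d = sqrt((x₂-x₁)² + (y₂-y₁)²)
dx = (-8) - 7 = -15
dy = (-6) - (-18) = 12
d = sqrt((-15)² + 12²) = sqrt(225 + 144) = sqrt(369) = 19.21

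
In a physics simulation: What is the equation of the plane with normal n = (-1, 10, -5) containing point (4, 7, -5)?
d = n·P = (-1)(4) + (10)(7) + (-5)(-5) = 91
Plane: -x + 10y - 5z = 91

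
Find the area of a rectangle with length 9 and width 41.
Area = length * width
Area = 9 * 41
Area = 369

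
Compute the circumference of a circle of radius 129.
Circumference = 2 * pi * r
Circumference = 2 * pi * 129
Circumference = 810.53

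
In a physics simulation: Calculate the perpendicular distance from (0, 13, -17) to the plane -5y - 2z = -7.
d = |0(0) + (-5)(13) + (-2)(-17) - (-7)| / √(0² + (-5)² + (-2)²) = 24/√29 = 4.457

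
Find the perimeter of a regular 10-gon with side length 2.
Perimeter = number of sides * side length
Perimeter = 10 * 2
Perimeter = 20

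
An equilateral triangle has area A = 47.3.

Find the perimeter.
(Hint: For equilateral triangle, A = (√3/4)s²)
A = (√3/4)s²  →  s² = 4A/√3 = 4·47.3/√3 = 109.235
s = 10.4515
Perimeter = 3s = 31.35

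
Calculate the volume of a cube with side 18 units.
Volume = s³
Volume = 18³
Volume = 5832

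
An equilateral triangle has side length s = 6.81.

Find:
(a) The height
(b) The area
(a) Height h = s·√3/2 = 6.81·√3/2 = 5.898
(b) Area = (√3/4)·s² = (√3/4)·6.81² = (√3/4)·46.3761 = 20.08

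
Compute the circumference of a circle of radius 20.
Circumference = 2 * pi * r
Circumference = 2 * pi * 20
Circumference = 125.66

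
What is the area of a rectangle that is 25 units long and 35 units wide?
Area = length * width
Area = 25 * 35
Area = 875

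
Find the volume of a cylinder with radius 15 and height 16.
Volume = pi * r² * h
Volume = pi * 15² * 16
Volume = pi * 225 * 16
Volume = pi * 3600
Volume = 11309.73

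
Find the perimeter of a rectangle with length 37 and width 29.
Perimeter = 2 * (length + width)
Perimeter = 2 * (37 + 29)
Perimeter = 2 * 66
Perimeter = 132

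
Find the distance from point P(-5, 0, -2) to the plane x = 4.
d = |1(-5) + 0(0) + 0(-2) - (4)| / √(1² + 0² + 0²) = 9/√1 = 9.0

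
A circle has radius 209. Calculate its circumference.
Circumference = 2 * pi * r
Circumference = 2 * pi * 209
Circumference = 1313.19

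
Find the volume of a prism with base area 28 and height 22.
Volume = base area * height
Volume = 28 * 22
Volume = 616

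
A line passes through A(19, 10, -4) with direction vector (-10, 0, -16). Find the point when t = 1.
P(1) = (19 + (-10)(1), 10 + 0(1), -4 + (-16)(1)) = (9, 10, -20)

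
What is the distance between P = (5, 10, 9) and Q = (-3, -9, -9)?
d = √[(-8)² + (-19)² + (-18)²] = √749 = 27.37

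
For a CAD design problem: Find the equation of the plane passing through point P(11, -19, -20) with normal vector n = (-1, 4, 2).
d = n·P = (-1)(11) + (4)(-19) + (2)(-20) = -127
Plane: -x + 4y + 2z = -127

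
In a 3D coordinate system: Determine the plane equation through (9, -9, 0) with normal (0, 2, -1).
d = n·P = (0)(9) + (2)(-9) + (-1)(0) = -18
Plane: 2y - z = -18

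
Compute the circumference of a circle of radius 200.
Circumference = 2 * pi * r
Circumference = 2 * pi * 200
Circumference = 1256.64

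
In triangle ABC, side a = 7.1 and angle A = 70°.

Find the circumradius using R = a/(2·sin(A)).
R = a/(2·sin(A)) = 7.1/(2·sin(70°))
R = 7.1/(2·0.939693) = 7.1/1.879385 = 3.778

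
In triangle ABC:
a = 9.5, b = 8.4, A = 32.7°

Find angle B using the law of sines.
sin(B)/b = sin(A)/a
sin(B) = b·sin(A)/a = 8.4·sin(32.7°)/9.5 = 0.477686
B = arcsin(0.477686) = 28.53°  (b ≤ a, so B ≤ A and the acute solution is unique)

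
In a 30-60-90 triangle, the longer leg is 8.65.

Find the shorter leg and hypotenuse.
In a 30-60-90 triangle, sides are in ratio 1 : √3 : 2.
Long leg = short leg·√3  →  short leg = 8.65/√3 = 4.994
Hypotenuse = 2·(short leg) = 2·8.65/√3 = 9.988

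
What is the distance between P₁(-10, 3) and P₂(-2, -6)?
Using the distance formula: d = sqrt((x₂-x₁)² + (y₂-y₁)²)
dx = (-2) - (-10) = 8
dy = (-6) - 3 = -9
d = sqrt(8² + (-9)²) = sqrt(64 + 81) = sqrt(145) = 12.04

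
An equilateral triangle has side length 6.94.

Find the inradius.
For an equilateral triangle, r = s/(2√3) where s is the side.
r = 6.94/(2√3) = 6.94/3.464102 = 2.003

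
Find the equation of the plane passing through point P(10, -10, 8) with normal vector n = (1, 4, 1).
d = n·P = (1)(10) + (4)(-10) + (1)(8) = -22
Plane: x + 4y + z = -22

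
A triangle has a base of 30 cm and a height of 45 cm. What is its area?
Area = (1/2) * base * height
Area = (1/2) * 30 * 45
Area = 675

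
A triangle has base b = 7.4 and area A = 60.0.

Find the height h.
A = ½bh  →  h = 2A/b
h = 2·60.0/7.4 = 16.22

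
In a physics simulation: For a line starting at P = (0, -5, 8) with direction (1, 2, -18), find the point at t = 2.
P(2) = (0 + 1(2), -5 + 2(2), 8 + (-18)(2)) = (2, -1, -28)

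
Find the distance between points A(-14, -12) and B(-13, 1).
Using the distance formula: d = sqrt((x₂-x₁)² + (y₂-y₁)²)
dx = (-13) - (-14) = 1
dy = 1 - (-12) = 13
d = sqrt(1² + 13²) = sqrt(1 + 169) = sqrt(170) = 13.04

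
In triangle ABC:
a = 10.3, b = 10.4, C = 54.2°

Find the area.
Using A = ½ab·sin(C):
A = ½·10.3·10.4·sin(54.2°) = ½·107.12·0.811064 = 43.44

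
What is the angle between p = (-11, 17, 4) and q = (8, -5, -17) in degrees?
p·q = -241, |p|² = 426, |q|² = 378
cos θ = -241/√161028 ≈ -0.6006
θ ≈ 126.9°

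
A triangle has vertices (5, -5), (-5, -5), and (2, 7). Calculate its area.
Using the coordinate formula: Area = (1/2)|x₁(y₂-y₃) + x₂(y₃-y₁) + x₃(y₁-y₂)|
Area = (1/2)|5((-5)-7) + (-5)(7-(-5)) + 2((-5)-(-5))|
Area = (1/2)|5*(-12) + (-5)*12 + 2*0|
Area = (1/2)|(-60) + (-60) + 0|
Area = (1/2)*120 = 60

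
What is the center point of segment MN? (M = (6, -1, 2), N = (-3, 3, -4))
Midpoint = ((6-3)/2, (-1+3)/2, (2-4)/2) = (1.5, 1, -1)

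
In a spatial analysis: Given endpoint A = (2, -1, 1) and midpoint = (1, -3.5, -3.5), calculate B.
B = (2×1 - 2, 2×(-3.5) - (-1), 2×(-3.5) - 1) = (0, -6, -8)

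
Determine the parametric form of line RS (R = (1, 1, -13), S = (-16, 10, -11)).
Direction vector d = S - R = (-17, 9, 2)
x = 1 - 17t, y = 1 + 9t, z = -13 + 2t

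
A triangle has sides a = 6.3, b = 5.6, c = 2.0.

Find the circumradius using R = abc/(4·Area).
s = (a+b+c)/2 = 6.95
Area = √(s(s-a)(s-b)(s-c)) = √(6.95·0.65·1.35·4.95) = 5.49438
R = abc/(4·Area) = (6.3·5.6·2.0)/(4·5.49438) = 70.56/21.97752 = 3.211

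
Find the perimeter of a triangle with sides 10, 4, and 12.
Perimeter = sum of all sides
Perimeter = 10 + 4 + 12
Perimeter = 26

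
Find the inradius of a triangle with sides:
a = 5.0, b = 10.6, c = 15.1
s = (a+b+c)/2 = (5.0+10.6+15.1)/2 = 15.35
Area = √(s(s-a)(s-b)(s-c)) = √(15.35·10.35·4.75·0.25) = 13.7354
r = Area/s = 13.7354/15.35 = 0.8948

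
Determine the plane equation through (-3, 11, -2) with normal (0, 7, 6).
d = n·P = (0)(-3) + (7)(11) + (6)(-2) = 65
Plane: 7y + 6z = 65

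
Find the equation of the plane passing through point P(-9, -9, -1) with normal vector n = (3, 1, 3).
d = n·P = (3)(-9) + (1)(-9) + (3)(-1) = -39
Plane: 3x + y + 3z = -39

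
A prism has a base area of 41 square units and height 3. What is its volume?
Volume = base area * height
Volume = 41 * 3
Volume = 123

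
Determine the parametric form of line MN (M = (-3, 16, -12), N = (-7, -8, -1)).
Direction vector d = N - M = (-4, -24, 11)
x = -3 - 4t, y = 16 - 24t, z = -12 + 11t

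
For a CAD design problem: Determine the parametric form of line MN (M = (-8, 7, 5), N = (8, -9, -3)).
Direction vector d = N - M = (16, -16, -8)
x = -8 + 16t, y = 7 - 16t, z = 5 - 8t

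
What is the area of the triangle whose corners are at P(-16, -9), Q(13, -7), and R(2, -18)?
Using the coordinate formula: Area = (1/2)|x₁(y₂-y₃) + x₂(y₃-y₁) + x₃(y₁-y₂)|
Area = (1/2)|(-16)((-7)-(-18)) + 13((-18)-(-9)) + 2((-9)-(-7))|
Area = (1/2)|(-16)*11 + 13*(-9) + 2*(-2)|
Area = (1/2)|(-176) + (-117) + (-4)|
Area = (1/2)*297 = 148.50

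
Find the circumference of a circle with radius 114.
Circumference = 2 * pi * r
Circumference = 2 * pi * 114
Circumference = 716.28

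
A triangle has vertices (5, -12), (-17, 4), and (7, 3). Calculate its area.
Using the coordinate formula: Area = (1/2)|x₁(y₂-y₃) + x₂(y₃-y₁) + x₃(y₁-y₂)|
Area = (1/2)|5(4-3) + (-17)(3-(-12)) + 7((-12)-4)|
Area = (1/2)|5*1 + (-17)*15 + 7*(-16)|
Area = (1/2)|5 + (-255) + (-112)|
Area = (1/2)*362 = 181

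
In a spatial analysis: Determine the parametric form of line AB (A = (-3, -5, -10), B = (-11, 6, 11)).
Direction vector d = B - A = (-8, 11, 21)
x = -3 - 8t, y = -5 + 11t, z = -10 + 21t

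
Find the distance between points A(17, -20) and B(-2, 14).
Using the distance formula: d = sqrt((x₂-x₁)² + (y₂-y₁)²)
dx = (-2) - 17 = -19
dy = 14 - (-20) = 34
d = sqrt((-19)² + 34²) = sqrt(361 + 1156) = sqrt(1517) = 38.95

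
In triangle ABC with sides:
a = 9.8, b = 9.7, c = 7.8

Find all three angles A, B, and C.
By the law of cosines:
cos(A) = (b² + c² - a²)/(2bc) = 0.389175  →  A = 67.1°
cos(B) = (a² + c² - b²)/(2ac) = 0.410714  →  B = 65.75°
cos(C) = (a² + b² - c²)/(2ab) = 0.680044  →  C = 47.15°
Check: A + B + C = 180.0° ✓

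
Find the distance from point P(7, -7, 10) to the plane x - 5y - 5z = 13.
d = |1(7) + (-5)(-7) + (-5)(10) - (13)| / √(1² + (-5)² + (-5)²) = 21/√51 = 2.941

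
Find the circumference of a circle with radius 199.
Circumference = 2 * pi * r
Circumference = 2 * pi * 199
Circumference = 1250.35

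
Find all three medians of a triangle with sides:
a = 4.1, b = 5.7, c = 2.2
Using m_x = ½√(2y² + 2z² - x²):
m_a = ½√(2·5.7² + 2·2.2² - 4.1²) = ½√57.85 = 3.803
m_b = ½√(2·4.1² + 2·2.2² - 5.7²) = ½√10.81 = 1.644
m_c = ½√(2·4.1² + 2·5.7² - 2.2²) = ½√93.76 = 4.841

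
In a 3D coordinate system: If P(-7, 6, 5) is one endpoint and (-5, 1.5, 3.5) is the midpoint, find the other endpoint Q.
Q = (2×(-5) - (-7), 2×1.5 - 6, 2×3.5 - 5) = (-3, -3, 2)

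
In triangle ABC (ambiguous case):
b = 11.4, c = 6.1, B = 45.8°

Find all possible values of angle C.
sin(C)/c = sin(B)/b  →  sin(C) = c·sin(B)/b = 6.1·sin(45.8°)/11.4 = 0.383610
C₁ = arcsin(0.383610) = 22.56°,  C₂ = 180° - C₁ = 157.44°
Check C₂: A = 180° - 45.8° - 157.44° = -23.24° ≤ 0, rejected
C = 22.56° (one solution)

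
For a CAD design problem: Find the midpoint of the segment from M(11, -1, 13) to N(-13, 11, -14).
Midpoint = ((11-13)/2, (-1+11)/2, (13-14)/2) = (-1, 5, -0.5)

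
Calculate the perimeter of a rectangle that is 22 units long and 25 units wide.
Perimeter = 2 * (length + width)
Perimeter = 2 * (22 + 25)
Perimeter = 2 * 47
Perimeter = 94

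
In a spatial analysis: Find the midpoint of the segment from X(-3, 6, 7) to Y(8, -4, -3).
Midpoint = ((-3+8)/2, (6-4)/2, (7-3)/2) = (2.5, 1, 2)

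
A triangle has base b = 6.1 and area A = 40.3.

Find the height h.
A = ½bh  →  h = 2A/b
h = 2·40.3/6.1 = 13.21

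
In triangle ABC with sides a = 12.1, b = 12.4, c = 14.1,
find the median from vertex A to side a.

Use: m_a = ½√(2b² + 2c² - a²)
m_a = ½√(2·12.4² + 2·14.1² - 12.1²)
m_a = ½√(307.52 + 397.62 - 146.41) = ½√558.73 = 11.82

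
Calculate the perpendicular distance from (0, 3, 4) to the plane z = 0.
d = |0(0) + 0(3) + 1(4) - (0)| / √(0² + 0² + 1²) = 4/√1 = 4.0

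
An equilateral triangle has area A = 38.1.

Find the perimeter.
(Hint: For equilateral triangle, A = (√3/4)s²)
A = (√3/4)s²  →  s² = 4A/√3 = 4·38.1/√3 = 87.9882
s = 9.3802
Perimeter = 3s = 28.14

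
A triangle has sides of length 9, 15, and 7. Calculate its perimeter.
Perimeter = sum of all sides
Perimeter = 9 + 15 + 7
Perimeter = 31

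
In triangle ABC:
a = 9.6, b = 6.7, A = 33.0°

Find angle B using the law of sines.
sin(B)/b = sin(A)/a
sin(B) = b·sin(A)/a = 6.7·sin(33.0°)/9.6 = 0.380113
B = arcsin(0.380113) = 22.34°  (b ≤ a, so B ≤ A and the acute solution is unique)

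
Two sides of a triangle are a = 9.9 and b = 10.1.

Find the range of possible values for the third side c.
By the triangle inequality: |a - b| < c < a + b
|9.9 - 10.1| < c < 9.9 + 10.1
0.2 < c < 20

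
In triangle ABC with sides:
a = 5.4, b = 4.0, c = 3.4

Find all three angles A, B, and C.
By the law of cosines:
cos(A) = (b² + c² - a²)/(2bc) = -0.058824  →  A = 93.37°
cos(B) = (a² + c² - b²)/(2ac) = 0.673203  →  B = 47.69°
cos(C) = (a² + b² - c²)/(2ab) = 0.777778  →  C = 38.94°
Check: A + B + C = 180.0° ✓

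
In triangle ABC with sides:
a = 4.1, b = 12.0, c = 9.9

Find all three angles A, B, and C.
By the law of cosines:
cos(A) = (b² + c² - a²)/(2bc) = 0.947811  →  A = 18.59°
cos(B) = (a² + c² - b²)/(2ac) = -0.359448  →  B = 111.1°
cos(C) = (a² + b² - c²)/(2ab) = 0.638211  →  C = 50.34°
Check: A + B + C = 180.0° ✓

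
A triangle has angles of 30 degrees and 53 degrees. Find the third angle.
Sum of angles in a triangle = 180 degrees
Third angle = 180 - 30 - 53
Third angle = 97 degrees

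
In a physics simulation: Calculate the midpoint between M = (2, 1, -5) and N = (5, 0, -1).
Midpoint = ((2+5)/2, (1+0)/2, (-5-1)/2) = (3.5, 0.5, -3)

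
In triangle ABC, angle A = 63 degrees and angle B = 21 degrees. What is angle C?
Sum of angles in a triangle = 180 degrees
Third angle = 180 - 63 - 21
Third angle = 96 degrees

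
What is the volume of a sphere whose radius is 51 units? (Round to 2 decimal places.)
Volume = (4/3) * pi * r³
Volume = (4/3) * pi * 51³
Volume = (4/3) * pi * 132651
Volume = 555647.21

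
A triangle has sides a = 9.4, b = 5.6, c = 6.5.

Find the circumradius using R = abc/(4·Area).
s = (a+b+c)/2 = 10.75
Area = √(s(s-a)(s-b)(s-c)) = √(10.75·1.35·5.15·4.25) = 17.8225
R = abc/(4·Area) = (9.4·5.6·6.5)/(4·17.8225) = 342.16/71.29 = 4.8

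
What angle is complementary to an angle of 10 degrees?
Complementary angles sum to 90 degrees.
Other angle = 90 - 10
Other angle = 80 degrees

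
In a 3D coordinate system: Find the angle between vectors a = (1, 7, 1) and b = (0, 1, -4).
a·b = 3, |a|² = 51, |b|² = 17
cos θ = 3/√867 ≈ 0.1019
θ ≈ 84.15°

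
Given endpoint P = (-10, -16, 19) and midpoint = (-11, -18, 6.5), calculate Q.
Q = (2×(-11) - (-10), 2×(-18) - (-16), 2×6.5 - 19) = (-12, -20, -6)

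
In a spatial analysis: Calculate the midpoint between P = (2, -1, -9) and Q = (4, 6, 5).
Midpoint = ((2+4)/2, (-1+6)/2, (-9+5)/2) = (3, 2.5, -2)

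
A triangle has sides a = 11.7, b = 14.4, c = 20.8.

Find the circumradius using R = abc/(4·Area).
s = (a+b+c)/2 = 23.45
Area = √(s(s-a)(s-b)(s-c)) = √(23.45·11.75·9.05·2.65) = 81.2901
R = abc/(4·Area) = (11.7·14.4·20.8)/(4·81.2901) = 3504.384/325.1604 = 10.78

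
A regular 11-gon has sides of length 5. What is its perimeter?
Perimeter = number of sides * side length
Perimeter = 11 * 5
Perimeter = 55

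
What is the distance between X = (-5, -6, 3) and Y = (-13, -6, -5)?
d = √[(-8)² + (0)² + (-8)²] = √128 = 11.31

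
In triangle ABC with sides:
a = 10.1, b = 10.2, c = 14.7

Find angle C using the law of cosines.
cos(C) = (a² + b² - c²)/(2ab)
cos(C) = (10.1² + 10.2² - 14.7²)/(2·10.1·10.2) = -10.04/206.04 = -0.048728
C = arccos(-0.048728) = 92.79°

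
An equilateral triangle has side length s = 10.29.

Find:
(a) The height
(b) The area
(a) Height h = s·√3/2 = 10.29·√3/2 = 8.911
(b) Area = (√3/4)·s² = (√3/4)·10.29² = (√3/4)·105.884 = 45.85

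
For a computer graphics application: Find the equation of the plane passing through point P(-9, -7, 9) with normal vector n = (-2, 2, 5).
d = n·P = (-2)(-9) + (2)(-7) + (5)(9) = 49
Plane: -2x + 2y + 5z = 49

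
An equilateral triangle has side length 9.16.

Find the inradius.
For an equilateral triangle, r = s/(2√3) where s is the side.
r = 9.16/(2√3) = 9.16/3.464102 = 2.644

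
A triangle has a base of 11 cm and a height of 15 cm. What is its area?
Area = (1/2) * base * height
Area = (1/2) * 11 * 15
Area = 82.50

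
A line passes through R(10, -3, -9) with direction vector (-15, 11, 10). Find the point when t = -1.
P(-1) = (10 + (-15)(-1), -3 + 11(-1), -9 + 10(-1)) = (25, -14, -19)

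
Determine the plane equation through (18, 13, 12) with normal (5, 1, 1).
d = n·P = (5)(18) + (1)(13) + (1)(12) = 115
Plane: 5x + y + z = 115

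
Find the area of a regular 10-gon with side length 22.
For a regular 10-gon with side length s = 22:
Apothem a = s / (2*tan(pi/10)) = 22 / (2*tan(pi/10)) ≈ 33.8545
Perimeter P = 10 * 22 = 220
Area = (1/2) * P * a = (1/2) * 220 * 33.8545 = 3724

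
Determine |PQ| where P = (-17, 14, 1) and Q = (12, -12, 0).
d = √[(29)² + (-26)² + (-1)²] = √1518 = 38.96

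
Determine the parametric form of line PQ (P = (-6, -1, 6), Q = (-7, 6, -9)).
Direction vector d = Q - P = (-1, 7, -15)
x = -6 - t, y = -1 + 7t, z = 6 - 15t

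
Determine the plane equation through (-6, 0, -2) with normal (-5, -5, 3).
d = n·P = (-5)(-6) + (-5)(0) + (3)(-2) = 24
Plane: -5x - 5y + 3z = 24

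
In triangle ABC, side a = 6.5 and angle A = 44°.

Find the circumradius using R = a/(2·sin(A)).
R = a/(2·sin(A)) = 6.5/(2·sin(44°))
R = 6.5/(2·0.694658) = 6.5/1.389317 = 4.679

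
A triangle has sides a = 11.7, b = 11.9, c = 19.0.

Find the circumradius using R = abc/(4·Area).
s = (a+b+c)/2 = 21.3
Area = √(s(s-a)(s-b)(s-c)) = √(21.3·9.6·9.4·2.3) = 66.4895
R = abc/(4·Area) = (11.7·11.9·19.0)/(4·66.4895) = 2645.37/265.958 = 9.947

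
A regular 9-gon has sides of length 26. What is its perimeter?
Perimeter = number of sides * side length
Perimeter = 9 * 26
Perimeter = 234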